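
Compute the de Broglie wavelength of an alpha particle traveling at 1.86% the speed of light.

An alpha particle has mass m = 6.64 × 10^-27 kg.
1.79 × 10^-14 m

Using the de Broglie relation λ = h/(mv):

v = 1.86% × c = 5.576 × 10^6 m/s

λ = h/(mv)
λ = (6.626 × 10^-34 J·s) / (6.64 × 10^-27 kg × 5.576 × 10^6 m/s)
λ = 1.79 × 10^-14 m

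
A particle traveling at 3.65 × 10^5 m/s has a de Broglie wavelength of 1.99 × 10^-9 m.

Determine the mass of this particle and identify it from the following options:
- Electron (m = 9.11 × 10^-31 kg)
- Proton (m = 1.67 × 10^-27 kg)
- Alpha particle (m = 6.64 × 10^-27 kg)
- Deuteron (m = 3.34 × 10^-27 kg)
The particle is an electron.

From λ = h/(mv), solve for mass:

m = h/(λv)
m = (6.626 × 10^-34 J·s) / (1.99 × 10^-9 m × 3.65 × 10^5 m/s)
m = 9.12 × 10^-31 kg

Comparing with the listed masses, this is closest to an electron.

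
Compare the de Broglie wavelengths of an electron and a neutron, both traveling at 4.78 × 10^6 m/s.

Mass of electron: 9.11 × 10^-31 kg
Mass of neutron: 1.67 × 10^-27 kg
The electron has the longer wavelength.

Using λ = h/(mv), since both particles have the same velocity, the wavelength depends only on mass.

For electron: λ₁ = h/(m₁v) = 1.52 × 10^-10 m
For neutron: λ₂ = h/(m₂v) = 8.30 × 10^-14 m

Since λ ∝ 1/m at constant velocity, the lighter particle has the longer wavelength.

The electron has the longer de Broglie wavelength.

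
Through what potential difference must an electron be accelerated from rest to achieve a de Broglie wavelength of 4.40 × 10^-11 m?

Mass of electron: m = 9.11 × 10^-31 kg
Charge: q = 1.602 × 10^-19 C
777 V

From λ = h/√(2mqV), we solve for V:

λ² = h²/(2mqV)
V = h²/(2mqλ²)
V = (6.626 × 10^-34 J·s)² / (2 × 9.11 × 10^-31 kg × 1.602 × 10^-19 C × (4.40 × 10^-11 m)²)
V = 777 V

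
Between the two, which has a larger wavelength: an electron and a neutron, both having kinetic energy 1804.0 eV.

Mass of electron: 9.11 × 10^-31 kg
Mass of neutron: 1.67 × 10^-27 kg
The electron has the longer wavelength.

Using λ = h/√(2mKE):

For electron: λ₁ = h/√(2m₁KE) = 2.89 × 10^-11 m
For neutron: λ₂ = h/√(2m₂KE) = 6.74 × 10^-13 m

Since λ ∝ 1/√m at constant kinetic energy, the lighter particle has the longer wavelength.

The electron has the longer de Broglie wavelength.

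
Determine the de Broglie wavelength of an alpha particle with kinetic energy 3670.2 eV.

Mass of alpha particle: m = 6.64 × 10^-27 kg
2.37 × 10^-13 m

Using λ = h/√(2mKE):

First convert KE to Joules: KE = 3670.2 eV = 5.880 × 10^-16 J

λ = h/√(2mKE)
λ = (6.626 × 10^-34 J·s) / √(2 × 6.64 × 10^-27 kg × 5.880 × 10^-16 J)
λ = 2.37 × 10^-13 m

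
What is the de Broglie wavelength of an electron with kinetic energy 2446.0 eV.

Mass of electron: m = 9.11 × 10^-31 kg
2.48 × 10^-11 m

Using λ = h/√(2mKE):

First convert KE to Joules: KE = 2446.0 eV = 3.919 × 10^-16 J

λ = h/√(2mKE)
λ = (6.626 × 10^-34 J·s) / √(2 × 9.11 × 10^-31 kg × 3.919 × 10^-16 J)
λ = 2.48 × 10^-11 m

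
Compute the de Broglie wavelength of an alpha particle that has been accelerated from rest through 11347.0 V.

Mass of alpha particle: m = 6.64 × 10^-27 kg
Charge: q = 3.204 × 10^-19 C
9.54 × 10^-14 m

When a particle is accelerated through voltage V, it gains kinetic energy KE = qV.

The de Broglie wavelength is then λ = h/√(2mqV):

λ = h/√(2mqV)
λ = (6.626 × 10^-34 J·s) / √(2 × 6.64 × 10^-27 kg × 3.204 × 10^-19 C × 11347.0 V)
λ = 9.54 × 10^-14 m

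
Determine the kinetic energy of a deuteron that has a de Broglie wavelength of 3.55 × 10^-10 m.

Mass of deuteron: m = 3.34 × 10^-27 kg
5.22 × 10^-22 J (or 3.26 × 10^-3 eV)

From λ = h/√(2mKE), we solve for KE:

λ² = h²/(2mKE)
KE = h²/(2mλ²)
KE = (6.626 × 10^-34 J·s)² / (2 × 3.34 × 10^-27 kg × (3.55 × 10^-10 m)²)
KE = 5.22 × 10^-22 J
KE = 3.26 × 10^-3 eV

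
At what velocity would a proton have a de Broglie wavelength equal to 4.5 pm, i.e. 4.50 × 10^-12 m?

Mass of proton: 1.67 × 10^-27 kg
8.82 × 10^4 m/s

From λ = h/(mv), solve for v:

v = h/(mλ)
v = (6.626 × 10^-34 J·s) / (1.67 × 10^-27 kg × 4.50 × 10^-12 m)
v = 8.82 × 10^4 m/s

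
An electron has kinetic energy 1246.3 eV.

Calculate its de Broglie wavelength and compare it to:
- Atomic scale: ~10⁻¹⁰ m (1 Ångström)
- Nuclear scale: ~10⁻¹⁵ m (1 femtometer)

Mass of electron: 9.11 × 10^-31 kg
λ = 3.47 × 10^-11 m, which is between nuclear and atomic scales.

Using λ = h/√(2mKE):

KE = 1246.3 eV = 1.997 × 10^-16 J

λ = h/√(2mKE)
λ = (6.626 × 10^-34 J·s) / √(2 × 9.11 × 10^-31 kg × 1.997 × 10^-16 J)
λ = 3.47 × 10^-11 m

Comparison:
- Atomic scale (10⁻¹⁰ m): λ is 0.35× this size
- Nuclear scale (10⁻¹⁵ m): λ is 3.5e+04× this size

The wavelength is between nuclear and atomic scales.

This wavelength is appropriate for probing atomic structure but too large for nuclear physics experiments.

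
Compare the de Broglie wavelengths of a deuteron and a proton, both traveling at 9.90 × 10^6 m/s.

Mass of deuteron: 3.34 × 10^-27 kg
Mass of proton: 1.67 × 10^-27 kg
The proton has the longer wavelength.

Using λ = h/(mv), since both particles have the same velocity, the wavelength depends only on mass.

For deuteron: λ₁ = h/(m₁v) = 2.00 × 10^-14 m
For proton: λ₂ = h/(m₂v) = 4.01 × 10^-14 m

Since λ ∝ 1/m at constant velocity, the lighter particle has the longer wavelength.

The proton has the longer de Broglie wavelength.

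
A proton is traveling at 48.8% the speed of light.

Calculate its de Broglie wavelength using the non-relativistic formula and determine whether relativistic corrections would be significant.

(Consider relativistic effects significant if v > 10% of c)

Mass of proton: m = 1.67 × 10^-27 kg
Yes, relativistic corrections are needed.

Using the non-relativistic de Broglie formula λ = h/(mv):

v = 48.8% × c = 1.463 × 10^8 m/s

λ = h/(mv)
λ = (6.626 × 10^-34 J·s) / (1.67 × 10^-27 kg × 1.463 × 10^8 m/s)
λ = 2.71 × 10^-15 m

Since v = 48.8% of c > 10% of c, relativistic corrections ARE significant and the actual wavelength would differ from this non-relativistic estimate.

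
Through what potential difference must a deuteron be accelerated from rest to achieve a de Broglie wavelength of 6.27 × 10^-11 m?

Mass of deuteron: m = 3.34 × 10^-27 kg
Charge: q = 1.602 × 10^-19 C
1.04 × 10^-1 V

From λ = h/√(2mqV), we solve for V:

λ² = h²/(2mqV)
V = h²/(2mqλ²)
V = (6.626 × 10^-34 J·s)² / (2 × 3.34 × 10^-27 kg × 1.602 × 10^-19 C × (6.27 × 10^-11 m)²)
V = 1.04 × 10^-1 V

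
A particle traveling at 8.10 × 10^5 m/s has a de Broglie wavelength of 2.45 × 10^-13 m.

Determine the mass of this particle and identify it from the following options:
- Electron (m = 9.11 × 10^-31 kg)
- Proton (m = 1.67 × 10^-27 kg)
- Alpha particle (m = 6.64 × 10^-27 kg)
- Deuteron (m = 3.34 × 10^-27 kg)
The particle is a deuteron.

From λ = h/(mv), solve for mass:

m = h/(λv)
m = (6.626 × 10^-34 J·s) / (2.45 × 10^-13 m × 8.10 × 10^5 m/s)
m = 3.34 × 10^-27 kg

Comparing with the listed masses, this is closest to a deuteron.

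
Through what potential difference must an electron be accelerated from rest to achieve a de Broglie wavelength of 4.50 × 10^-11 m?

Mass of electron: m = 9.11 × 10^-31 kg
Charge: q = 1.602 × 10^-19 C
743 V

From λ = h/√(2mqV), we solve for V:

λ² = h²/(2mqV)
V = h²/(2mqλ²)
V = (6.626 × 10^-34 J·s)² / (2 × 9.11 × 10^-31 kg × 1.602 × 10^-19 C × (4.50 × 10^-11 m)²)
V = 743 V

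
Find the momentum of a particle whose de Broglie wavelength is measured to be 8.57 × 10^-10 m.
7.73 × 10^-25 kg·m/s

From the de Broglie relation λ = h/p, we solve for p:

p = h/λ
p = (6.626 × 10^-34 J·s) / (8.57 × 10^-10 m)
p = 7.73 × 10^-25 kg·m/s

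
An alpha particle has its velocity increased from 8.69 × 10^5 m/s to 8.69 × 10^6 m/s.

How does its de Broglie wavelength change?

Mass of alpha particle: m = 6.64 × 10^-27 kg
The wavelength decreases by a factor of 10.

Using λ = h/(mv):

Initial wavelength: λ₁ = h/(mv₁) = 1.15 × 10^-13 m
Final wavelength: λ₂ = h/(mv₂) = 1.15 × 10^-14 m

Since λ ∝ 1/v, when velocity increases by a factor of 10, the wavelength decreases by a factor of 10.

λ₂/λ₁ = v₁/v₂ = 1/10

The wavelength decreases by a factor of 10.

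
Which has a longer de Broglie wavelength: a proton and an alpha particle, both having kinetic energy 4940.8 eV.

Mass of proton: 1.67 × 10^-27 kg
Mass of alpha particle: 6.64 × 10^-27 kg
The proton has the longer wavelength.

Using λ = h/√(2mKE):

For proton: λ₁ = h/√(2m₁KE) = 4.07 × 10^-13 m
For alpha particle: λ₂ = h/√(2m₂KE) = 2.04 × 10^-13 m

Since λ ∝ 1/√m at constant kinetic energy, the lighter particle has the longer wavelength.

The proton has the longer de Broglie wavelength.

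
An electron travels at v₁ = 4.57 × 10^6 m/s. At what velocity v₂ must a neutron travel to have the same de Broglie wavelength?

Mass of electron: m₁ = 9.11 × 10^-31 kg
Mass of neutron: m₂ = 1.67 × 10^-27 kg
v₂ = 2.49 × 10^3 m/s

For equal de Broglie wavelengths: λ₁ = λ₂

h/(m₁v₁) = h/(m₂v₂)
m₁v₁ = m₂v₂
v₂ = v₁ · (m₁/m₂)

v₂ = 4.57 × 10^6 m/s × (9.11 × 10^-31 kg / 1.67 × 10^-27 kg)
v₂ = 2.49 × 10^3 m/s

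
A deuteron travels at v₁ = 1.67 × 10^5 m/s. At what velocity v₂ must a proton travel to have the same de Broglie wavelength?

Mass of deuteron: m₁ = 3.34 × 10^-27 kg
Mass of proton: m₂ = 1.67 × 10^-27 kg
v₂ = 3.34 × 10^5 m/s

For equal de Broglie wavelengths: λ₁ = λ₂

h/(m₁v₁) = h/(m₂v₂)
m₁v₁ = m₂v₂
v₂ = v₁ · (m₁/m₂)

v₂ = 1.67 × 10^5 m/s × (3.34 × 10^-27 kg / 1.67 × 10^-27 kg)
v₂ = 3.34 × 10^5 m/s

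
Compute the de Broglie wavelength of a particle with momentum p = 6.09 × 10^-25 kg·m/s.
1.09 × 10^-9 m

Using the de Broglie relation λ = h/p:

λ = h/p
λ = (6.626 × 10^-34 J·s) / (6.09 × 10^-25 kg·m/s)
λ = 1.09 × 10^-9 m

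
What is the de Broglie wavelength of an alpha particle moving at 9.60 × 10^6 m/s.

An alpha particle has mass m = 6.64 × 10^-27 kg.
1.04 × 10^-14 m

Using the de Broglie relation λ = h/(mv):

λ = h/(mv)
λ = (6.626 × 10^-34 J·s) / (6.64 × 10^-27 kg × 9.60 × 10^6 m/s)
λ = 1.04 × 10^-14 m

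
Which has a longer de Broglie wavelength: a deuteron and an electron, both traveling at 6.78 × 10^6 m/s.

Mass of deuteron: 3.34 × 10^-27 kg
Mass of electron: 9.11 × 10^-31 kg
The electron has the longer wavelength.

Using λ = h/(mv), since both particles have the same velocity, the wavelength depends only on mass.

For deuteron: λ₁ = h/(m₁v) = 2.93 × 10^-14 m
For electron: λ₂ = h/(m₂v) = 1.07 × 10^-10 m

Since λ ∝ 1/m at constant velocity, the lighter particle has the longer wavelength.

The electron has the longer de Broglie wavelength.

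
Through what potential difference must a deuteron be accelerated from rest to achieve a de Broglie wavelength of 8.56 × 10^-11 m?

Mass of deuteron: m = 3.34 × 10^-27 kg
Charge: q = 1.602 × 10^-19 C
5.60 × 10^-2 V

From λ = h/√(2mqV), we solve for V:

λ² = h²/(2mqV)
V = h²/(2mqλ²)
V = (6.626 × 10^-34 J·s)² / (2 × 3.34 × 10^-27 kg × 1.602 × 10^-19 C × (8.56 × 10^-11 m)²)
V = 5.60 × 10^-2 V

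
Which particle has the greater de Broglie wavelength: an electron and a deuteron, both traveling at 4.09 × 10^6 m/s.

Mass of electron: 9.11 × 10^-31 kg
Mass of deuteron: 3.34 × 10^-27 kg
The electron has the longer wavelength.

Using λ = h/(mv), since both particles have the same velocity, the wavelength depends only on mass.

For electron: λ₁ = h/(m₁v) = 1.78 × 10^-10 m
For deuteron: λ₂ = h/(m₂v) = 4.85 × 10^-14 m

Since λ ∝ 1/m at constant velocity, the lighter particle has the longer wavelength.

The electron has the longer de Broglie wavelength.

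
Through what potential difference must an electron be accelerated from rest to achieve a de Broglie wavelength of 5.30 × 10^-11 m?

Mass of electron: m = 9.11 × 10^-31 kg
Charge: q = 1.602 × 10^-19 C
535 V

From λ = h/√(2mqV), we solve for V:

λ² = h²/(2mqV)
V = h²/(2mqλ²)
V = (6.626 × 10^-34 J·s)² / (2 × 9.11 × 10^-31 kg × 1.602 × 10^-19 C × (5.30 × 10^-11 m)²)
V = 535 V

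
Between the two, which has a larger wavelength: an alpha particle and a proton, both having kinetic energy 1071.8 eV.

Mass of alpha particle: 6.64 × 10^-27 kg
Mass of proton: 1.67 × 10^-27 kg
The proton has the longer wavelength.

Using λ = h/√(2mKE):

For alpha particle: λ₁ = h/√(2m₁KE) = 4.39 × 10^-13 m
For proton: λ₂ = h/√(2m₂KE) = 8.75 × 10^-13 m

Since λ ∝ 1/√m at constant kinetic energy, the lighter particle has the longer wavelength.

The proton has the longer de Broglie wavelength.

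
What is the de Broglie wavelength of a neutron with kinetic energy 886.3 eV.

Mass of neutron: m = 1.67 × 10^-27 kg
9.62 × 10^-13 m

Using λ = h/√(2mKE):

First convert KE to Joules: KE = 886.3 eV = 1.420 × 10^-16 J

λ = h/√(2mKE)
λ = (6.626 × 10^-34 J·s) / √(2 × 1.67 × 10^-27 kg × 1.420 × 10^-16 J)
λ = 9.62 × 10^-13 m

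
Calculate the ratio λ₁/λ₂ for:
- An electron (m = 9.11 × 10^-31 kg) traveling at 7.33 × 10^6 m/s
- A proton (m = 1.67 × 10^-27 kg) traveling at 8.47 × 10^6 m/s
λ₁/λ₂ = 2.12 × 10^3

Using λ = h/(mv):

λ₁ = h/(m₁v₁) = 9.92 × 10^-11 m
λ₂ = h/(m₂v₂) = 4.68 × 10^-14 m

Ratio λ₁/λ₂ = (m₂v₂)/(m₁v₁)
         = (1.67 × 10^-27 kg × 8.47 × 10^6 m/s) / (9.11 × 10^-31 kg × 7.33 × 10^6 m/s)
         = 2.12 × 10^3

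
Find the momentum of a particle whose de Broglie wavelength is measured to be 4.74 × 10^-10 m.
1.40 × 10^-24 kg·m/s

From the de Broglie relation λ = h/p, we solve for p:

p = h/λ
p = (6.626 × 10^-34 J·s) / (4.74 × 10^-10 m)
p = 1.40 × 10^-24 kg·m/s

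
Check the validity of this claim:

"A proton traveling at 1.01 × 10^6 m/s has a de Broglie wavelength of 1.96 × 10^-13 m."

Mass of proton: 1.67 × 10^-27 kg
False

The claim is incorrect.

Using λ = h/(mv):
λ = (6.626 × 10^-34 J·s) / (1.67 × 10^-27 kg × 1.01 × 10^6 m/s)
λ = 3.93 × 10^-13 m

The actual wavelength differs from the claimed 1.96 × 10^-13 m.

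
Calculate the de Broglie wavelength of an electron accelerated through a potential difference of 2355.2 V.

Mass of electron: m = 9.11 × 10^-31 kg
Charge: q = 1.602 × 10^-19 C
2.53 × 10^-11 m

When a particle is accelerated through voltage V, it gains kinetic energy KE = qV.

The de Broglie wavelength is then λ = h/√(2mqV):

λ = h/√(2mqV)
λ = (6.626 × 10^-34 J·s) / √(2 × 9.11 × 10^-31 kg × 1.602 × 10^-19 C × 2355.2 V)
λ = 2.53 × 10^-11 m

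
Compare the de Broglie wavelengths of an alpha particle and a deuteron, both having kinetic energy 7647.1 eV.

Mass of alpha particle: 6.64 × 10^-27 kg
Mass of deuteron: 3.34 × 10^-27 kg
The deuteron has the longer wavelength.

Using λ = h/√(2mKE):

For alpha particle: λ₁ = h/√(2m₁KE) = 1.64 × 10^-13 m
For deuteron: λ₂ = h/√(2m₂KE) = 2.32 × 10^-13 m

Since λ ∝ 1/√m at constant kinetic energy, the lighter particle has the longer wavelength.

The deuteron has the longer de Broglie wavelength.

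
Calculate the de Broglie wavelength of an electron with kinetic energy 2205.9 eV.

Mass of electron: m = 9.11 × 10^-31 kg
2.61 × 10^-11 m

Using λ = h/√(2mKE):

First convert KE to Joules: KE = 2205.9 eV = 3.534 × 10^-16 J

λ = h/√(2mKE)
λ = (6.626 × 10^-34 J·s) / √(2 × 9.11 × 10^-31 kg × 3.534 × 10^-16 J)
λ = 2.61 × 10^-11 m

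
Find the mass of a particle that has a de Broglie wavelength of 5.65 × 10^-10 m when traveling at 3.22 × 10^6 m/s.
3.64 × 10^-31 kg

From the de Broglie relation λ = h/(mv), we solve for m:

m = h/(λv)
m = (6.626 × 10^-34 J·s) / (5.65 × 10^-10 m × 3.22 × 10^6 m/s)
m = 3.64 × 10^-31 kg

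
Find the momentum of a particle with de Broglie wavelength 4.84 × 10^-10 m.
1.37 × 10^-24 kg·m/s

From the de Broglie relation λ = h/p, we solve for p:

p = h/λ
p = (6.626 × 10^-34 J·s) / (4.84 × 10^-10 m)
p = 1.37 × 10^-24 kg·m/s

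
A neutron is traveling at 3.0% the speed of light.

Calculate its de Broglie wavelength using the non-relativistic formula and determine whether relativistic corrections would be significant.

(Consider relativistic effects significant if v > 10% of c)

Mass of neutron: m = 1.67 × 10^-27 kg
No, relativistic corrections are not needed.

Using the non-relativistic de Broglie formula λ = h/(mv):

v = 3.0% × c = 8.994 × 10^6 m/s

λ = h/(mv)
λ = (6.626 × 10^-34 J·s) / (1.67 × 10^-27 kg × 8.994 × 10^6 m/s)
λ = 4.41 × 10^-14 m

Since v = 3.0% of c < 10% of c, relativistic corrections are NOT significant and this non-relativistic result is a good approximation.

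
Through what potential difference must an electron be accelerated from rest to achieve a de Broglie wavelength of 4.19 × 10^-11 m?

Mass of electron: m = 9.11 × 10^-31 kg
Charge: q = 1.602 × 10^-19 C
857 V

From λ = h/√(2mqV), we solve for V:

λ² = h²/(2mqV)
V = h²/(2mqλ²)
V = (6.626 × 10^-34 J·s)² / (2 × 9.11 × 10^-31 kg × 1.602 × 10^-19 C × (4.19 × 10^-11 m)²)
V = 857 V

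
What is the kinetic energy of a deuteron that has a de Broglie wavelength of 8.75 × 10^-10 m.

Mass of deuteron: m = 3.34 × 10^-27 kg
8.58 × 10^-23 J (or 5.36 × 10^-4 eV)

From λ = h/√(2mKE), we solve for KE:

λ² = h²/(2mKE)
KE = h²/(2mλ²)
KE = (6.626 × 10^-34 J·s)² / (2 × 3.34 × 10^-27 kg × (8.75 × 10^-10 m)²)
KE = 8.58 × 10^-23 J
KE = 5.36 × 10^-4 eV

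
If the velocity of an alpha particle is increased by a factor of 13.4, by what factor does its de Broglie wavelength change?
The wavelength decreases by a factor of 13.4.

From λ = h/(mv), the wavelength is inversely proportional to velocity:

λ ∝ 1/v

If v → 13.4v, then λ → λ/13.4

When velocity is increased by a factor of 13.4, the wavelength decreases by a factor of 13.4.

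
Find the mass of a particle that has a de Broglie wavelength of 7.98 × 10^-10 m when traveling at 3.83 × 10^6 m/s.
2.17 × 10^-31 kg

From the de Broglie relation λ = h/(mv), we solve for m:

m = h/(λv)
m = (6.626 × 10^-34 J·s) / (7.98 × 10^-10 m × 3.83 × 10^6 m/s)
m = 2.17 × 10^-31 kg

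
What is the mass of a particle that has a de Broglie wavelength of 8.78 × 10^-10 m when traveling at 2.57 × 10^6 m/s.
2.94 × 10^-31 kg

From the de Broglie relation λ = h/(mv), we solve for m:

m = h/(λv)
m = (6.626 × 10^-34 J·s) / (8.78 × 10^-10 m × 2.57 × 10^6 m/s)
m = 2.94 × 10^-31 kg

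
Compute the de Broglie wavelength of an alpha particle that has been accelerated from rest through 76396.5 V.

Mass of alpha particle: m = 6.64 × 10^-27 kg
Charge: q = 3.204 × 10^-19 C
3.68 × 10^-14 m

When a particle is accelerated through voltage V, it gains kinetic energy KE = qV.

The de Broglie wavelength is then λ = h/√(2mqV):

λ = h/√(2mqV)
λ = (6.626 × 10^-34 J·s) / √(2 × 6.64 × 10^-27 kg × 3.204 × 10^-19 C × 76396.5 V)
λ = 3.68 × 10^-14 m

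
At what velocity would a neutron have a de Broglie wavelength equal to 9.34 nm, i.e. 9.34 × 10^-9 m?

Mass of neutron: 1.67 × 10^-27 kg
4.25 × 10^1 m/s

From λ = h/(mv), solve for v:

v = h/(mλ)
v = (6.626 × 10^-34 J·s) / (1.67 × 10^-27 kg × 9.34 × 10^-9 m)
v = 4.25 × 10^1 m/s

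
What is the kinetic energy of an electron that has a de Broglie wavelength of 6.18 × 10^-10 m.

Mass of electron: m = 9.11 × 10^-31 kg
6.31 × 10^-19 J (or 3.94 eV)

From λ = h/√(2mKE), we solve for KE:

λ² = h²/(2mKE)
KE = h²/(2mλ²)
KE = (6.626 × 10^-34 J·s)² / (2 × 9.11 × 10^-31 kg × (6.18 × 10^-10 m)²)
KE = 6.31 × 10^-19 J
KE = 3.94 eV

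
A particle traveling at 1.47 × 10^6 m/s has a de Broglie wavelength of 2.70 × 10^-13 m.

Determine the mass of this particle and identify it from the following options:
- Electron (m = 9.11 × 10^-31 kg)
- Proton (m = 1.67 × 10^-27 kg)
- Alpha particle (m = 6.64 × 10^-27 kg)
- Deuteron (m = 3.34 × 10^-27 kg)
The particle is a proton.

From λ = h/(mv), solve for mass:

m = h/(λv)
m = (6.626 × 10^-34 J·s) / (2.70 × 10^-13 m × 1.47 × 10^6 m/s)
m = 1.67 × 10^-27 kg

Comparing with the listed masses, this is closest to a proton.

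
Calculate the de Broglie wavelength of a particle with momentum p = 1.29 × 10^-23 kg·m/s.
5.14 × 10^-11 m

Using the de Broglie relation λ = h/p:

λ = h/p
λ = (6.626 × 10^-34 J·s) / (1.29 × 10^-23 kg·m/s)
λ = 5.14 × 10^-11 m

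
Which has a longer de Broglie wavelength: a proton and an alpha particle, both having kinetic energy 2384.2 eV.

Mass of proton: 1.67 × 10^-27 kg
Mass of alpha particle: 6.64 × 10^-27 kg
The proton has the longer wavelength.

Using λ = h/√(2mKE):

For proton: λ₁ = h/√(2m₁KE) = 5.87 × 10^-13 m
For alpha particle: λ₂ = h/√(2m₂KE) = 2.94 × 10^-13 m

Since λ ∝ 1/√m at constant kinetic energy, the lighter particle has the longer wavelength.

The proton has the longer de Broglie wavelength.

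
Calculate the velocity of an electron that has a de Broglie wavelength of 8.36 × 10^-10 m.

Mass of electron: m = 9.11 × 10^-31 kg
8.70 × 10^5 m/s

From the de Broglie relation λ = h/(mv), we solve for v:

v = h/(mλ)
v = (6.626 × 10^-34 J·s) / (9.11 × 10^-31 kg × 8.36 × 10^-10 m)
v = 8.70 × 10^5 m/s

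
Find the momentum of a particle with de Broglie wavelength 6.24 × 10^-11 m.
1.06 × 10^-23 kg·m/s

From the de Broglie relation λ = h/p, we solve for p:

p = h/λ
p = (6.626 × 10^-34 J·s) / (6.24 × 10^-11 m)
p = 1.06 × 10^-23 kg·m/s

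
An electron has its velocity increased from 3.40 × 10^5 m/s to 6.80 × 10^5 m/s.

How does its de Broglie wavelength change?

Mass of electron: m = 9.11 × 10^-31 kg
The wavelength decreases by a factor of 2.

Using λ = h/(mv):

Initial wavelength: λ₁ = h/(mv₁) = 2.14 × 10^-9 m
Final wavelength: λ₂ = h/(mv₂) = 1.07 × 10^-9 m

Since λ ∝ 1/v, when velocity increases by a factor of 2, the wavelength decreases by a factor of 2.

λ₂/λ₁ = v₁/v₂ = 1/2

The wavelength decreases by a factor of 2.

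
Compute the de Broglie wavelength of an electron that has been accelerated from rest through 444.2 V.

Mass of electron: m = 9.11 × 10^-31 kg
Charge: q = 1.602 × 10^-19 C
5.82 × 10^-11 m

When a particle is accelerated through voltage V, it gains kinetic energy KE = qV.

The de Broglie wavelength is then λ = h/√(2mqV):

λ = h/√(2mqV)
λ = (6.626 × 10^-34 J·s) / √(2 × 9.11 × 10^-31 kg × 1.602 × 10^-19 C × 444.2 V)
λ = 5.82 × 10^-11 m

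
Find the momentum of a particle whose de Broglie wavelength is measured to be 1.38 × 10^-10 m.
4.80 × 10^-24 kg·m/s

From the de Broglie relation λ = h/p, we solve for p:

p = h/λ
p = (6.626 × 10^-34 J·s) / (1.38 × 10^-10 m)
p = 4.80 × 10^-24 kg·m/s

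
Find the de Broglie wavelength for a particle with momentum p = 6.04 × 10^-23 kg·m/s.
1.10 × 10^-11 m

Using the de Broglie relation λ = h/p:

λ = h/p
λ = (6.626 × 10^-34 J·s) / (6.04 × 10^-23 kg·m/s)
λ = 1.10 × 10^-11 m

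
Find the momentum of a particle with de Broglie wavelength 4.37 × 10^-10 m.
1.52 × 10^-24 kg·m/s

From the de Broglie relation λ = h/p, we solve for p:

p = h/λ
p = (6.626 × 10^-34 J·s) / (4.37 × 10^-10 m)
p = 1.52 × 10^-24 kg·m/s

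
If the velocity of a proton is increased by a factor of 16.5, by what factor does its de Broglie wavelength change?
The wavelength decreases by a factor of 16.5.

From λ = h/(mv), the wavelength is inversely proportional to velocity:

λ ∝ 1/v

If v → 16.5v, then λ → λ/16.5

When velocity is increased by a factor of 16.5, the wavelength decreases by a factor of 16.5.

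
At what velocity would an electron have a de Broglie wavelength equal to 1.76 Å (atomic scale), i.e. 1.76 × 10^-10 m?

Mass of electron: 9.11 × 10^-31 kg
4.13 × 10^6 m/s

From λ = h/(mv), solve for v:

v = h/(mλ)
v = (6.626 × 10^-34 J·s) / (9.11 × 10^-31 kg × 1.76 × 10^-10 m)
v = 4.13 × 10^6 m/s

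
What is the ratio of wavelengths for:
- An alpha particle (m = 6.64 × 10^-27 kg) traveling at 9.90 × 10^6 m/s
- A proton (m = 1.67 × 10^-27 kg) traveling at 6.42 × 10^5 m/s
λ₁/λ₂ = 0.0163

Using λ = h/(mv):

λ₁ = h/(m₁v₁) = 1.01 × 10^-14 m
λ₂ = h/(m₂v₂) = 6.18 × 10^-13 m

Ratio λ₁/λ₂ = (m₂v₂)/(m₁v₁)
         = (1.67 × 10^-27 kg × 6.42 × 10^5 m/s) / (6.64 × 10^-27 kg × 9.90 × 10^6 m/s)
         = 0.0163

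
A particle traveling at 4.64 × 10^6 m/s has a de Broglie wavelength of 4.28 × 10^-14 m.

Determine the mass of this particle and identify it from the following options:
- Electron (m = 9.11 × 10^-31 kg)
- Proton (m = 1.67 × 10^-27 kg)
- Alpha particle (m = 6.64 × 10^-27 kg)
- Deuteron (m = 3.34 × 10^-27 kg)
The particle is a deuteron.

From λ = h/(mv), solve for mass:

m = h/(λv)
m = (6.626 × 10^-34 J·s) / (4.28 × 10^-14 m × 4.64 × 10^6 m/s)
m = 3.34 × 10^-27 kg

Comparing with the listed masses, this is closest to a deuteron.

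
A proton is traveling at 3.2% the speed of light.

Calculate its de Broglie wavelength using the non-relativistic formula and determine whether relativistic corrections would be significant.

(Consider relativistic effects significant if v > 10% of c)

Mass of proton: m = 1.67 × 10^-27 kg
No, relativistic corrections are not needed.

Using the non-relativistic de Broglie formula λ = h/(mv):

v = 3.2% × c = 9.593 × 10^6 m/s

λ = h/(mv)
λ = (6.626 × 10^-34 J·s) / (1.67 × 10^-27 kg × 9.593 × 10^6 m/s)
λ = 4.14 × 10^-14 m

Since v = 3.2% of c < 10% of c, relativistic corrections are NOT significant and this non-relativistic result is a good approximation.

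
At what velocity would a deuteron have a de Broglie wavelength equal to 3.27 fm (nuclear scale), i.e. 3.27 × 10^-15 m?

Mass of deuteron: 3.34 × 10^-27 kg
6.07 × 10^7 m/s

From λ = h/(mv), solve for v:

v = h/(mλ)
v = (6.626 × 10^-34 J·s) / (3.34 × 10^-27 kg × 3.27 × 10^-15 m)
v = 6.07 × 10^7 m/s

Note: This velocity is 20.2% of the speed of light, so relativistic corrections would be needed for a more accurate calculation.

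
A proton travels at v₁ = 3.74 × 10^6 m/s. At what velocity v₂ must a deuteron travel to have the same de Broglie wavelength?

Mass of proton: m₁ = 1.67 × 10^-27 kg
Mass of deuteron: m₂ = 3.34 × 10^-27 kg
v₂ = 1.87 × 10^6 m/s

For equal de Broglie wavelengths: λ₁ = λ₂

h/(m₁v₁) = h/(m₂v₂)
m₁v₁ = m₂v₂
v₂ = v₁ · (m₁/m₂)

v₂ = 3.74 × 10^6 m/s × (1.67 × 10^-27 kg / 3.34 × 10^-27 kg)
v₂ = 1.87 × 10^6 m/s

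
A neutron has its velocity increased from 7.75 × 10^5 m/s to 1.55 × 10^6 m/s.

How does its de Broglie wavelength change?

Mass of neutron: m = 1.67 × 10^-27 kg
The wavelength decreases by a factor of 2.

Using λ = h/(mv):

Initial wavelength: λ₁ = h/(mv₁) = 5.12 × 10^-13 m
Final wavelength: λ₂ = h/(mv₂) = 2.56 × 10^-13 m

Since λ ∝ 1/v, when velocity increases by a factor of 2, the wavelength decreases by a factor of 2.

λ₂/λ₁ = v₁/v₂ = 1/2

The wavelength decreases by a factor of 2.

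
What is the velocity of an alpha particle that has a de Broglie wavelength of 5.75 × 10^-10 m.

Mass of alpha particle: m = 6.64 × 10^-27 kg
1.74 × 10^2 m/s

From the de Broglie relation λ = h/(mv), we solve for v:

v = h/(mλ)
v = (6.626 × 10^-34 J·s) / (6.64 × 10^-27 kg × 5.75 × 10^-10 m)
v = 1.74 × 10^2 m/s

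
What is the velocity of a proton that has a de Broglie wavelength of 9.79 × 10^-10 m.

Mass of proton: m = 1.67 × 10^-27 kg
4.05 × 10^2 m/s

From the de Broglie relation λ = h/(mv), we solve for v:

v = h/(mλ)
v = (6.626 × 10^-34 J·s) / (1.67 × 10^-27 kg × 9.79 × 10^-10 m)
v = 4.05 × 10^2 m/s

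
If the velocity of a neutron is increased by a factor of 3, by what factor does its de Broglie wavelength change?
The wavelength decreases by a factor of 3.

From λ = h/(mv), the wavelength is inversely proportional to velocity:

λ ∝ 1/v

If v → 3v, then λ → λ/3

When velocity is increased by a factor of 3, the wavelength decreases by a factor of 3.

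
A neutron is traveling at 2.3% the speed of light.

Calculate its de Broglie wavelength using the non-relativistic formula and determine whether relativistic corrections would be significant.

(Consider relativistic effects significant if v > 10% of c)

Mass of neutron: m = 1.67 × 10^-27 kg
No, relativistic corrections are not needed.

Using the non-relativistic de Broglie formula λ = h/(mv):

v = 2.3% × c = 6.895 × 10^6 m/s

λ = h/(mv)
λ = (6.626 × 10^-34 J·s) / (1.67 × 10^-27 kg × 6.895 × 10^6 m/s)
λ = 5.75 × 10^-14 m

Since v = 2.3% of c < 10% of c, relativistic corrections are NOT significant and this non-relativistic result is a good approximation.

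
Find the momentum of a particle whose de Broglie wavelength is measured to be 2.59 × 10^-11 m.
2.56 × 10^-23 kg·m/s

From the de Broglie relation λ = h/p, we solve for p:

p = h/λ
p = (6.626 × 10^-34 J·s) / (2.59 × 10^-11 m)
p = 2.56 × 10^-23 kg·m/s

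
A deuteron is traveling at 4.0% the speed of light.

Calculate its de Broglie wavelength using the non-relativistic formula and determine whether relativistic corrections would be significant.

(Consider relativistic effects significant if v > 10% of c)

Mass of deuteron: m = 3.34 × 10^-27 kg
No, relativistic corrections are not needed.

Using the non-relativistic de Broglie formula λ = h/(mv):

v = 4.0% × c = 1.199 × 10^7 m/s

λ = h/(mv)
λ = (6.626 × 10^-34 J·s) / (3.34 × 10^-27 kg × 1.199 × 10^7 m/s)
λ = 1.65 × 10^-14 m

Since v = 4.0% of c < 10% of c, relativistic corrections are NOT significant and this non-relativistic result is a good approximation.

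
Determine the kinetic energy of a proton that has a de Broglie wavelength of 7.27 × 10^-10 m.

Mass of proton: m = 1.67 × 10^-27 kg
2.49 × 10^-22 J (or 1.55 × 10^-3 eV)

From λ = h/√(2mKE), we solve for KE:

λ² = h²/(2mKE)
KE = h²/(2mλ²)
KE = (6.626 × 10^-34 J·s)² / (2 × 1.67 × 10^-27 kg × (7.27 × 10^-10 m)²)
KE = 2.49 × 10^-22 J
KE = 1.55 × 10^-3 eV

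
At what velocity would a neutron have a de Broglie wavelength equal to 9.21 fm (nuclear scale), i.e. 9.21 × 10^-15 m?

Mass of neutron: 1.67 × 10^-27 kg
4.31 × 10^7 m/s

From λ = h/(mv), solve for v:

v = h/(mλ)
v = (6.626 × 10^-34 J·s) / (1.67 × 10^-27 kg × 9.21 × 10^-15 m)
v = 4.31 × 10^7 m/s

Note: This velocity is 14.4% of the speed of light, so relativistic corrections would be needed for a more accurate calculation.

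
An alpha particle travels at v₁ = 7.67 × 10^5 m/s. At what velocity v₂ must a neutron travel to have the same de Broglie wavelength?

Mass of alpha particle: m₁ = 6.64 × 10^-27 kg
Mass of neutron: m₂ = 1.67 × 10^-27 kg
v₂ = 3.05 × 10^6 m/s

For equal de Broglie wavelengths: λ₁ = λ₂

h/(m₁v₁) = h/(m₂v₂)
m₁v₁ = m₂v₂
v₂ = v₁ · (m₁/m₂)

v₂ = 7.67 × 10^5 m/s × (6.64 × 10^-27 kg / 1.67 × 10^-27 kg)
v₂ = 3.05 × 10^6 m/s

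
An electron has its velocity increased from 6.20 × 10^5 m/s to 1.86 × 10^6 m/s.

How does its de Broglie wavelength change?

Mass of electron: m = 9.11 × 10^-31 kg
The wavelength decreases by a factor of 3.

Using λ = h/(mv):

Initial wavelength: λ₁ = h/(mv₁) = 1.17 × 10^-9 m
Final wavelength: λ₂ = h/(mv₂) = 3.91 × 10^-10 m

Since λ ∝ 1/v, when velocity increases by a factor of 3, the wavelength decreases by a factor of 3.

λ₂/λ₁ = v₁/v₂ = 1/3

The wavelength decreases by a factor of 3.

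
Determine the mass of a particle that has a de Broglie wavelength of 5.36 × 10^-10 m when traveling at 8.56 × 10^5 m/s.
1.44 × 10^-30 kg

From the de Broglie relation λ = h/(mv), we solve for m:

m = h/(λv)
m = (6.626 × 10^-34 J·s) / (5.36 × 10^-10 m × 8.56 × 10^5 m/s)
m = 1.44 × 10^-30 kg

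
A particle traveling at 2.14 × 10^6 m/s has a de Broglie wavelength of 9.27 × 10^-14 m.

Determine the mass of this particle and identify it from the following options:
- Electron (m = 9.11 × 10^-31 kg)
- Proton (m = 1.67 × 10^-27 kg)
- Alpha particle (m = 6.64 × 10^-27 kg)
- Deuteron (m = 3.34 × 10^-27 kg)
The particle is a deuteron.

From λ = h/(mv), solve for mass:

m = h/(λv)
m = (6.626 × 10^-34 J·s) / (9.27 × 10^-14 m × 2.14 × 10^6 m/s)
m = 3.34 × 10^-27 kg

Comparing with the listed masses, this is closest to a deuteron.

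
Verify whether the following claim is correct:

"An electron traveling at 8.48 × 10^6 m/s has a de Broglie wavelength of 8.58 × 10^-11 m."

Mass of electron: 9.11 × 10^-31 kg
True

The claim is correct.

Using λ = h/(mv):
λ = (6.626 × 10^-34 J·s) / (9.11 × 10^-31 kg × 8.48 × 10^6 m/s)
λ = 8.58 × 10^-11 m

This matches the claimed value.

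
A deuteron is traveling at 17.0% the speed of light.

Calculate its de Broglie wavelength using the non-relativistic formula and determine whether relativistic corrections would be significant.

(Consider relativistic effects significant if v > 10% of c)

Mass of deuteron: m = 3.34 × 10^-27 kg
Yes, relativistic corrections are needed.

Using the non-relativistic de Broglie formula λ = h/(mv):

v = 17.0% × c = 5.096 × 10^7 m/s

λ = h/(mv)
λ = (6.626 × 10^-34 J·s) / (3.34 × 10^-27 kg × 5.096 × 10^7 m/s)
λ = 3.89 × 10^-15 m

Since v = 17.0% of c > 10% of c, relativistic corrections ARE significant and the actual wavelength would differ from this non-relativistic estimate.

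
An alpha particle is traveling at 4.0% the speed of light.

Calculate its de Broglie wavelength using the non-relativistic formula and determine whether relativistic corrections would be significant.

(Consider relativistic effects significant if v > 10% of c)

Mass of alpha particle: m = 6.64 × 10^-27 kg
No, relativistic corrections are not needed.

Using the non-relativistic de Broglie formula λ = h/(mv):

v = 4.0% × c = 1.199 × 10^7 m/s

λ = h/(mv)
λ = (6.626 × 10^-34 J·s) / (6.64 × 10^-27 kg × 1.199 × 10^7 m/s)
λ = 8.32 × 10^-15 m

Since v = 4.0% of c < 10% of c, relativistic corrections are NOT significant and this non-relativistic result is a good approximation.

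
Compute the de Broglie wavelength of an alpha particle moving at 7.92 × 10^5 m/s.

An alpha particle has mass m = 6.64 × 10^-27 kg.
1.26 × 10^-13 m

Using the de Broglie relation λ = h/(mv):

λ = h/(mv)
λ = (6.626 × 10^-34 J·s) / (6.64 × 10^-27 kg × 7.92 × 10^5 m/s)
λ = 1.26 × 10^-13 m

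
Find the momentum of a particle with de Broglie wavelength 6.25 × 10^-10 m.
1.06 × 10^-24 kg·m/s

From the de Broglie relation λ = h/p, we solve for p:

p = h/λ
p = (6.626 × 10^-34 J·s) / (6.25 × 10^-10 m)
p = 1.06 × 10^-24 kg·m/s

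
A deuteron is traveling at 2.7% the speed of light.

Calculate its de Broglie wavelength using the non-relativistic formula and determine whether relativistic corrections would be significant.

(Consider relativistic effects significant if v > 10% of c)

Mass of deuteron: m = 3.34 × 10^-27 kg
No, relativistic corrections are not needed.

Using the non-relativistic de Broglie formula λ = h/(mv):

v = 2.7% × c = 8.094 × 10^6 m/s

λ = h/(mv)
λ = (6.626 × 10^-34 J·s) / (3.34 × 10^-27 kg × 8.094 × 10^6 m/s)
λ = 2.45 × 10^-14 m

Since v = 2.7% of c < 10% of c, relativistic corrections are NOT significant and this non-relativistic result is a good approximation.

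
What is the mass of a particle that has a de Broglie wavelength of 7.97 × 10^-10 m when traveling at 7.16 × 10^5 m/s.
1.16 × 10^-30 kg

From the de Broglie relation λ = h/(mv), we solve for m:

m = h/(λv)
m = (6.626 × 10^-34 J·s) / (7.97 × 10^-10 m × 7.16 × 10^5 m/s)
m = 1.16 × 10^-30 kg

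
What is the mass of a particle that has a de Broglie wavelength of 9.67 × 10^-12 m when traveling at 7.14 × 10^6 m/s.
9.60 × 10^-30 kg

From the de Broglie relation λ = h/(mv), we solve for m:

m = h/(λv)
m = (6.626 × 10^-34 J·s) / (9.67 × 10^-12 m × 7.14 × 10^6 m/s)
m = 9.60 × 10^-30 kg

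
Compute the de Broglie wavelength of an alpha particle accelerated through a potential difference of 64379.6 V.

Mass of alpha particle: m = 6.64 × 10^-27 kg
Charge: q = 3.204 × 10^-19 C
4.00 × 10^-14 m

When a particle is accelerated through voltage V, it gains kinetic energy KE = qV.

The de Broglie wavelength is then λ = h/√(2mqV):

λ = h/√(2mqV)
λ = (6.626 × 10^-34 J·s) / √(2 × 6.64 × 10^-27 kg × 3.204 × 10^-19 C × 64379.6 V)
λ = 4.00 × 10^-14 m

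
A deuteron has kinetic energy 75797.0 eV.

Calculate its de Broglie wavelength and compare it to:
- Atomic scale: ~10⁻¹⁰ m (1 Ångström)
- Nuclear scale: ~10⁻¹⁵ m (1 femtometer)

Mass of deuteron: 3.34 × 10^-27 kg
λ = 7.36 × 10^-14 m, which is between nuclear and atomic scales.

Using λ = h/√(2mKE):

KE = 75797.0 eV = 1.214 × 10^-14 J

λ = h/√(2mKE)
λ = (6.626 × 10^-34 J·s) / √(2 × 3.34 × 10^-27 kg × 1.214 × 10^-14 J)
λ = 7.36 × 10^-14 m

Comparison:
- Atomic scale (10⁻¹⁰ m): λ is 0.00074× this size
- Nuclear scale (10⁻¹⁵ m): λ is 74× this size

The wavelength is between nuclear and atomic scales.

This wavelength is appropriate for probing atomic structure but too large for nuclear physics experiments.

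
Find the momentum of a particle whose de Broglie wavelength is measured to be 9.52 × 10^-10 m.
6.96 × 10^-25 kg·m/s

From the de Broglie relation λ = h/p, we solve for p:

p = h/λ
p = (6.626 × 10^-34 J·s) / (9.52 × 10^-10 m)
p = 6.96 × 10^-25 kg·m/s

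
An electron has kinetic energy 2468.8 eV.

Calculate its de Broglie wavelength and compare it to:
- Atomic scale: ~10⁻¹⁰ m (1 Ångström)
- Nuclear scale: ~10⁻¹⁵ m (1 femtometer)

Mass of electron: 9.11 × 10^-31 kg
λ = 2.47 × 10^-11 m, which is between nuclear and atomic scales.

Using λ = h/√(2mKE):

KE = 2468.8 eV = 3.955 × 10^-16 J

λ = h/√(2mKE)
λ = (6.626 × 10^-34 J·s) / √(2 × 9.11 × 10^-31 kg × 3.955 × 10^-16 J)
λ = 2.47 × 10^-11 m

Comparison:
- Atomic scale (10⁻¹⁰ m): λ is 0.25× this size
- Nuclear scale (10⁻¹⁵ m): λ is 2.5e+04× this size

The wavelength is between nuclear and atomic scales.

This wavelength is appropriate for probing atomic structure but too large for nuclear physics experiments.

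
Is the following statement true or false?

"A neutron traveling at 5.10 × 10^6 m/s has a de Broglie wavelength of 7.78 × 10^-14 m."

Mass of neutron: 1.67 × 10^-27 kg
True

The claim is correct.

Using λ = h/(mv):
λ = (6.626 × 10^-34 J·s) / (1.67 × 10^-27 kg × 5.10 × 10^6 m/s)
λ = 7.78 × 10^-14 m

This matches the claimed value.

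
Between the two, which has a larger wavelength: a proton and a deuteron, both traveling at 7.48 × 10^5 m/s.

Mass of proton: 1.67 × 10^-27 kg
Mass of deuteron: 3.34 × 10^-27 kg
The proton has the longer wavelength.

Using λ = h/(mv), since both particles have the same velocity, the wavelength depends only on mass.

For proton: λ₁ = h/(m₁v) = 5.30 × 10^-13 m
For deuteron: λ₂ = h/(m₂v) = 2.65 × 10^-13 m

Since λ ∝ 1/m at constant velocity, the lighter particle has the longer wavelength.

The proton has the longer de Broglie wavelength.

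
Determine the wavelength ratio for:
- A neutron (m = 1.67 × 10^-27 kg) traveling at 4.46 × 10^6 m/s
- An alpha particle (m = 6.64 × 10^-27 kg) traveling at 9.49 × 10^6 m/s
λ₁/λ₂ = 8.46

Using λ = h/(mv):

λ₁ = h/(m₁v₁) = 8.90 × 10^-14 m
λ₂ = h/(m₂v₂) = 1.05 × 10^-14 m

Ratio λ₁/λ₂ = (m₂v₂)/(m₁v₁)
         = (6.64 × 10^-27 kg × 9.49 × 10^6 m/s) / (1.67 × 10^-27 kg × 4.46 × 10^6 m/s)
         = 8.46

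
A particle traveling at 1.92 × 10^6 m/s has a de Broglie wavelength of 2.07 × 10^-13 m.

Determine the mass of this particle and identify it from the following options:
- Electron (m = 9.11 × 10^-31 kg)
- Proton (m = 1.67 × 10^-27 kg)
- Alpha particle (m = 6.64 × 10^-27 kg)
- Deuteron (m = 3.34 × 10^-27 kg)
The particle is a proton.

From λ = h/(mv), solve for mass:

m = h/(λv)
m = (6.626 × 10^-34 J·s) / (2.07 × 10^-13 m × 1.92 × 10^6 m/s)
m = 1.67 × 10^-27 kg

Comparing with the listed masses, this is closest to a proton.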